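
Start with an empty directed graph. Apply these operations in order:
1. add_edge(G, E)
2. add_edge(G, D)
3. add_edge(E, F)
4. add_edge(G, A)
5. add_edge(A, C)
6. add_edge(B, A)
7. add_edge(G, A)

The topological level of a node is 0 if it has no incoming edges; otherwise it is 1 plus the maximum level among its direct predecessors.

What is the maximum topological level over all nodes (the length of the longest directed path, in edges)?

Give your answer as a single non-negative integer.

Op 1: add_edge(G, E). Edges now: 1
Op 2: add_edge(G, D). Edges now: 2
Op 3: add_edge(E, F). Edges now: 3
Op 4: add_edge(G, A). Edges now: 4
Op 5: add_edge(A, C). Edges now: 5
Op 6: add_edge(B, A). Edges now: 6
Op 7: add_edge(G, A) (duplicate, no change). Edges now: 6
Compute levels (Kahn BFS):
  sources (in-degree 0): B, G
  process B: level=0
    B->A: in-degree(A)=1, level(A)>=1
  process G: level=0
    G->A: in-degree(A)=0, level(A)=1, enqueue
    G->D: in-degree(D)=0, level(D)=1, enqueue
    G->E: in-degree(E)=0, level(E)=1, enqueue
  process A: level=1
    A->C: in-degree(C)=0, level(C)=2, enqueue
  process D: level=1
  process E: level=1
    E->F: in-degree(F)=0, level(F)=2, enqueue
  process C: level=2
  process F: level=2
All levels: A:1, B:0, C:2, D:1, E:1, F:2, G:0
max level = 2

Answer: 2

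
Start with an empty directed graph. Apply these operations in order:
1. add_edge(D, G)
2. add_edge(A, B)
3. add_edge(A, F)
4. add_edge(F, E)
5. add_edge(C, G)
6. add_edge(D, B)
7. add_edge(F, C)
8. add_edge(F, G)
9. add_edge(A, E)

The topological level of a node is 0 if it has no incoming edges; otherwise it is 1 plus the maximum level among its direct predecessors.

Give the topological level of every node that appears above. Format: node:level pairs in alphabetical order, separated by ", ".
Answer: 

Op 1: add_edge(D, G). Edges now: 1
Op 2: add_edge(A, B). Edges now: 2
Op 3: add_edge(A, F). Edges now: 3
Op 4: add_edge(F, E). Edges now: 4
Op 5: add_edge(C, G). Edges now: 5
Op 6: add_edge(D, B). Edges now: 6
Op 7: add_edge(F, C). Edges now: 7
Op 8: add_edge(F, G). Edges now: 8
Op 9: add_edge(A, E). Edges now: 9
Compute levels (Kahn BFS):
  sources (in-degree 0): A, D
  process A: level=0
    A->B: in-degree(B)=1, level(B)>=1
    A->E: in-degree(E)=1, level(E)>=1
    A->F: in-degree(F)=0, level(F)=1, enqueue
  process D: level=0
    D->B: in-degree(B)=0, level(B)=1, enqueue
    D->G: in-degree(G)=2, level(G)>=1
  process F: level=1
    F->C: in-degree(C)=0, level(C)=2, enqueue
    F->E: in-degree(E)=0, level(E)=2, enqueue
    F->G: in-degree(G)=1, level(G)>=2
  process B: level=1
  process C: level=2
    C->G: in-degree(G)=0, level(G)=3, enqueue
  process E: level=2
  process G: level=3
All levels: A:0, B:1, C:2, D:0, E:2, F:1, G:3

Answer: A:0, B:1, C:2, D:0, E:2, F:1, G:3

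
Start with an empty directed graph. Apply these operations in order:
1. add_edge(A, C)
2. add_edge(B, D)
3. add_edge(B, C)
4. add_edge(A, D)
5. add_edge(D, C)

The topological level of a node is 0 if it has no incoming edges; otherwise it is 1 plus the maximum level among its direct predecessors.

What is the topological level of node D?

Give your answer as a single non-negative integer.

Op 1: add_edge(A, C). Edges now: 1
Op 2: add_edge(B, D). Edges now: 2
Op 3: add_edge(B, C). Edges now: 3
Op 4: add_edge(A, D). Edges now: 4
Op 5: add_edge(D, C). Edges now: 5
Compute levels (Kahn BFS):
  sources (in-degree 0): A, B
  process A: level=0
    A->C: in-degree(C)=2, level(C)>=1
    A->D: in-degree(D)=1, level(D)>=1
  process B: level=0
    B->C: in-degree(C)=1, level(C)>=1
    B->D: in-degree(D)=0, level(D)=1, enqueue
  process D: level=1
    D->C: in-degree(C)=0, level(C)=2, enqueue
  process C: level=2
All levels: A:0, B:0, C:2, D:1
level(D) = 1

Answer: 1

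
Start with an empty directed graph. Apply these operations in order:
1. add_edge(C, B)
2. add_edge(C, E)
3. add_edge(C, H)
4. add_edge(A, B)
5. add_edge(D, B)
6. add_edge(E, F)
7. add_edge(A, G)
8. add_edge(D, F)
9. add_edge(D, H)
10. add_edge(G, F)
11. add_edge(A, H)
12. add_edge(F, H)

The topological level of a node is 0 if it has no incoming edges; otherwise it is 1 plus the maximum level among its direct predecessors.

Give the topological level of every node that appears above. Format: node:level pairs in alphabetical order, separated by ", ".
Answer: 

Op 1: add_edge(C, B). Edges now: 1
Op 2: add_edge(C, E). Edges now: 2
Op 3: add_edge(C, H). Edges now: 3
Op 4: add_edge(A, B). Edges now: 4
Op 5: add_edge(D, B). Edges now: 5
Op 6: add_edge(E, F). Edges now: 6
Op 7: add_edge(A, G). Edges now: 7
Op 8: add_edge(D, F). Edges now: 8
Op 9: add_edge(D, H). Edges now: 9
Op 10: add_edge(G, F). Edges now: 10
Op 11: add_edge(A, H). Edges now: 11
Op 12: add_edge(F, H). Edges now: 12
Compute levels (Kahn BFS):
  sources (in-degree 0): A, C, D
  process A: level=0
    A->B: in-degree(B)=2, level(B)>=1
    A->G: in-degree(G)=0, level(G)=1, enqueue
    A->H: in-degree(H)=3, level(H)>=1
  process C: level=0
    C->B: in-degree(B)=1, level(B)>=1
    C->E: in-degree(E)=0, level(E)=1, enqueue
    C->H: in-degree(H)=2, level(H)>=1
  process D: level=0
    D->B: in-degree(B)=0, level(B)=1, enqueue
    D->F: in-degree(F)=2, level(F)>=1
    D->H: in-degree(H)=1, level(H)>=1
  process G: level=1
    G->F: in-degree(F)=1, level(F)>=2
  process E: level=1
    E->F: in-degree(F)=0, level(F)=2, enqueue
  process B: level=1
  process F: level=2
    F->H: in-degree(H)=0, level(H)=3, enqueue
  process H: level=3
All levels: A:0, B:1, C:0, D:0, E:1, F:2, G:1, H:3

Answer: A:0, B:1, C:0, D:0, E:1, F:2, G:1, H:3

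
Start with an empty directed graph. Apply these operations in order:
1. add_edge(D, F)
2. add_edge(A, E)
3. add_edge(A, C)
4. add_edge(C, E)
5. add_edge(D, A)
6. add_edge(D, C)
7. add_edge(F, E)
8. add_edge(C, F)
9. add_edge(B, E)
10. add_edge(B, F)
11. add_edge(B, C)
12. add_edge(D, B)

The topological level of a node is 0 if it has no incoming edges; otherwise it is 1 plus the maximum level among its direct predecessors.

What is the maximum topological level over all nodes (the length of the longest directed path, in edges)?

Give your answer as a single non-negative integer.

Answer: 4

Derivation:
Op 1: add_edge(D, F). Edges now: 1
Op 2: add_edge(A, E). Edges now: 2
Op 3: add_edge(A, C). Edges now: 3
Op 4: add_edge(C, E). Edges now: 4
Op 5: add_edge(D, A). Edges now: 5
Op 6: add_edge(D, C). Edges now: 6
Op 7: add_edge(F, E). Edges now: 7
Op 8: add_edge(C, F). Edges now: 8
Op 9: add_edge(B, E). Edges now: 9
Op 10: add_edge(B, F). Edges now: 10
Op 11: add_edge(B, C). Edges now: 11
Op 12: add_edge(D, B). Edges now: 12
Compute levels (Kahn BFS):
  sources (in-degree 0): D
  process D: level=0
    D->A: in-degree(A)=0, level(A)=1, enqueue
    D->B: in-degree(B)=0, level(B)=1, enqueue
    D->C: in-degree(C)=2, level(C)>=1
    D->F: in-degree(F)=2, level(F)>=1
  process A: level=1
    A->C: in-degree(C)=1, level(C)>=2
    A->E: in-degree(E)=3, level(E)>=2
  process B: level=1
    B->C: in-degree(C)=0, level(C)=2, enqueue
    B->E: in-degree(E)=2, level(E)>=2
    B->F: in-degree(F)=1, level(F)>=2
  process C: level=2
    C->E: in-degree(E)=1, level(E)>=3
    C->F: in-degree(F)=0, level(F)=3, enqueue
  process F: level=3
    F->E: in-degree(E)=0, level(E)=4, enqueue
  process E: level=4
All levels: A:1, B:1, C:2, D:0, E:4, F:3
max level = 4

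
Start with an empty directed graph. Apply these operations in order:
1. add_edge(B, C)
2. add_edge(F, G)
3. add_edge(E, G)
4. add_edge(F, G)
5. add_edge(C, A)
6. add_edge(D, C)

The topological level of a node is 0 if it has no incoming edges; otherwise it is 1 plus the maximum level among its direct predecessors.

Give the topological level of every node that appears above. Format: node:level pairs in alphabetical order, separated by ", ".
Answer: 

Op 1: add_edge(B, C). Edges now: 1
Op 2: add_edge(F, G). Edges now: 2
Op 3: add_edge(E, G). Edges now: 3
Op 4: add_edge(F, G) (duplicate, no change). Edges now: 3
Op 5: add_edge(C, A). Edges now: 4
Op 6: add_edge(D, C). Edges now: 5
Compute levels (Kahn BFS):
  sources (in-degree 0): B, D, E, F
  process B: level=0
    B->C: in-degree(C)=1, level(C)>=1
  process D: level=0
    D->C: in-degree(C)=0, level(C)=1, enqueue
  process E: level=0
    E->G: in-degree(G)=1, level(G)>=1
  process F: level=0
    F->G: in-degree(G)=0, level(G)=1, enqueue
  process C: level=1
    C->A: in-degree(A)=0, level(A)=2, enqueue
  process G: level=1
  process A: level=2
All levels: A:2, B:0, C:1, D:0, E:0, F:0, G:1

Answer: A:2, B:0, C:1, D:0, E:0, F:0, G:1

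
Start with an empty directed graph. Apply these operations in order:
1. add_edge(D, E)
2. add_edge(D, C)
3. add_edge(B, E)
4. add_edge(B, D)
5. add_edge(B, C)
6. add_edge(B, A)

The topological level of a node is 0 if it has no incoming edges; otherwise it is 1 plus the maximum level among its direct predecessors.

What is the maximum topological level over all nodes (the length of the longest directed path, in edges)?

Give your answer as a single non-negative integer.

Op 1: add_edge(D, E). Edges now: 1
Op 2: add_edge(D, C). Edges now: 2
Op 3: add_edge(B, E). Edges now: 3
Op 4: add_edge(B, D). Edges now: 4
Op 5: add_edge(B, C). Edges now: 5
Op 6: add_edge(B, A). Edges now: 6
Compute levels (Kahn BFS):
  sources (in-degree 0): B
  process B: level=0
    B->A: in-degree(A)=0, level(A)=1, enqueue
    B->C: in-degree(C)=1, level(C)>=1
    B->D: in-degree(D)=0, level(D)=1, enqueue
    B->E: in-degree(E)=1, level(E)>=1
  process A: level=1
  process D: level=1
    D->C: in-degree(C)=0, level(C)=2, enqueue
    D->E: in-degree(E)=0, level(E)=2, enqueue
  process C: level=2
  process E: level=2
All levels: A:1, B:0, C:2, D:1, E:2
max level = 2

Answer: 2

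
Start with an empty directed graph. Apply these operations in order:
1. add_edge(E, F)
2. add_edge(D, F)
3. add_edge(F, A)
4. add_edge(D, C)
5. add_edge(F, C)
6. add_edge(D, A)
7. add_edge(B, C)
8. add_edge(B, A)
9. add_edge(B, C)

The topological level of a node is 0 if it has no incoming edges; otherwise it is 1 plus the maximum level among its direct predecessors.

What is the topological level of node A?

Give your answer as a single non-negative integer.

Answer: 2

Derivation:
Op 1: add_edge(E, F). Edges now: 1
Op 2: add_edge(D, F). Edges now: 2
Op 3: add_edge(F, A). Edges now: 3
Op 4: add_edge(D, C). Edges now: 4
Op 5: add_edge(F, C). Edges now: 5
Op 6: add_edge(D, A). Edges now: 6
Op 7: add_edge(B, C). Edges now: 7
Op 8: add_edge(B, A). Edges now: 8
Op 9: add_edge(B, C) (duplicate, no change). Edges now: 8
Compute levels (Kahn BFS):
  sources (in-degree 0): B, D, E
  process B: level=0
    B->A: in-degree(A)=2, level(A)>=1
    B->C: in-degree(C)=2, level(C)>=1
  process D: level=0
    D->A: in-degree(A)=1, level(A)>=1
    D->C: in-degree(C)=1, level(C)>=1
    D->F: in-degree(F)=1, level(F)>=1
  process E: level=0
    E->F: in-degree(F)=0, level(F)=1, enqueue
  process F: level=1
    F->A: in-degree(A)=0, level(A)=2, enqueue
    F->C: in-degree(C)=0, level(C)=2, enqueue
  process A: level=2
  process C: level=2
All levels: A:2, B:0, C:2, D:0, E:0, F:1
level(A) = 2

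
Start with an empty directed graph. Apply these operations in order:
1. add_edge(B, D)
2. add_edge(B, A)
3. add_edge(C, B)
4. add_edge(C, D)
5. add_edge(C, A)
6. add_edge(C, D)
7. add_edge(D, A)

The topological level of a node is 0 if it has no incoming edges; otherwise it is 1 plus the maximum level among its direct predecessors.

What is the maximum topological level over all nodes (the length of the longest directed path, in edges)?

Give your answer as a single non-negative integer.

Op 1: add_edge(B, D). Edges now: 1
Op 2: add_edge(B, A). Edges now: 2
Op 3: add_edge(C, B). Edges now: 3
Op 4: add_edge(C, D). Edges now: 4
Op 5: add_edge(C, A). Edges now: 5
Op 6: add_edge(C, D) (duplicate, no change). Edges now: 5
Op 7: add_edge(D, A). Edges now: 6
Compute levels (Kahn BFS):
  sources (in-degree 0): C
  process C: level=0
    C->A: in-degree(A)=2, level(A)>=1
    C->B: in-degree(B)=0, level(B)=1, enqueue
    C->D: in-degree(D)=1, level(D)>=1
  process B: level=1
    B->A: in-degree(A)=1, level(A)>=2
    B->D: in-degree(D)=0, level(D)=2, enqueue
  process D: level=2
    D->A: in-degree(A)=0, level(A)=3, enqueue
  process A: level=3
All levels: A:3, B:1, C:0, D:2
max level = 3

Answer: 3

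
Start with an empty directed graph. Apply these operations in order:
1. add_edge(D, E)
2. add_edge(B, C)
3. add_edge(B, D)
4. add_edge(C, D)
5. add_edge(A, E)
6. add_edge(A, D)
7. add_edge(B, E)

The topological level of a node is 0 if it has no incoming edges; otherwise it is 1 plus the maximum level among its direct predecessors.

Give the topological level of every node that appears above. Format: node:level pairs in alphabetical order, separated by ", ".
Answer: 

Answer: A:0, B:0, C:1, D:2, E:3

Derivation:
Op 1: add_edge(D, E). Edges now: 1
Op 2: add_edge(B, C). Edges now: 2
Op 3: add_edge(B, D). Edges now: 3
Op 4: add_edge(C, D). Edges now: 4
Op 5: add_edge(A, E). Edges now: 5
Op 6: add_edge(A, D). Edges now: 6
Op 7: add_edge(B, E). Edges now: 7
Compute levels (Kahn BFS):
  sources (in-degree 0): A, B
  process A: level=0
    A->D: in-degree(D)=2, level(D)>=1
    A->E: in-degree(E)=2, level(E)>=1
  process B: level=0
    B->C: in-degree(C)=0, level(C)=1, enqueue
    B->D: in-degree(D)=1, level(D)>=1
    B->E: in-degree(E)=1, level(E)>=1
  process C: level=1
    C->D: in-degree(D)=0, level(D)=2, enqueue
  process D: level=2
    D->E: in-degree(E)=0, level(E)=3, enqueue
  process E: level=3
All levels: A:0, B:0, C:1, D:2, E:3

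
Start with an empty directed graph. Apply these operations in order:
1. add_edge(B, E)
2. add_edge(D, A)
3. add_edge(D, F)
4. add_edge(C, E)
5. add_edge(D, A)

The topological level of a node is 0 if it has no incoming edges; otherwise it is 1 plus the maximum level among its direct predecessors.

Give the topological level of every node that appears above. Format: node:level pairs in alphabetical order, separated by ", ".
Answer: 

Answer: A:1, B:0, C:0, D:0, E:1, F:1

Derivation:
Op 1: add_edge(B, E). Edges now: 1
Op 2: add_edge(D, A). Edges now: 2
Op 3: add_edge(D, F). Edges now: 3
Op 4: add_edge(C, E). Edges now: 4
Op 5: add_edge(D, A) (duplicate, no change). Edges now: 4
Compute levels (Kahn BFS):
  sources (in-degree 0): B, C, D
  process B: level=0
    B->E: in-degree(E)=1, level(E)>=1
  process C: level=0
    C->E: in-degree(E)=0, level(E)=1, enqueue
  process D: level=0
    D->A: in-degree(A)=0, level(A)=1, enqueue
    D->F: in-degree(F)=0, level(F)=1, enqueue
  process E: level=1
  process A: level=1
  process F: level=1
All levels: A:1, B:0, C:0, D:0, E:1, F:1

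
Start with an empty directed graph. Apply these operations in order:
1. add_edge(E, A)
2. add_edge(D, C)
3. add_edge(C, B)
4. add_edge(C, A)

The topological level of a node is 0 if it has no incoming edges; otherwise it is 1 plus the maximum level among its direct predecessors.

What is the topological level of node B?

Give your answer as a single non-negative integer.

Op 1: add_edge(E, A). Edges now: 1
Op 2: add_edge(D, C). Edges now: 2
Op 3: add_edge(C, B). Edges now: 3
Op 4: add_edge(C, A). Edges now: 4
Compute levels (Kahn BFS):
  sources (in-degree 0): D, E
  process D: level=0
    D->C: in-degree(C)=0, level(C)=1, enqueue
  process E: level=0
    E->A: in-degree(A)=1, level(A)>=1
  process C: level=1
    C->A: in-degree(A)=0, level(A)=2, enqueue
    C->B: in-degree(B)=0, level(B)=2, enqueue
  process A: level=2
  process B: level=2
All levels: A:2, B:2, C:1, D:0, E:0
level(B) = 2

Answer: 2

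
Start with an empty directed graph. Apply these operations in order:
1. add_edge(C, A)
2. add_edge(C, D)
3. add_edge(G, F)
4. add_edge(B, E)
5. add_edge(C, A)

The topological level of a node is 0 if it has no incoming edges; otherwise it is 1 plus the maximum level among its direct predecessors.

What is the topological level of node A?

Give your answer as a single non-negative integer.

Answer: 1

Derivation:
Op 1: add_edge(C, A). Edges now: 1
Op 2: add_edge(C, D). Edges now: 2
Op 3: add_edge(G, F). Edges now: 3
Op 4: add_edge(B, E). Edges now: 4
Op 5: add_edge(C, A) (duplicate, no change). Edges now: 4
Compute levels (Kahn BFS):
  sources (in-degree 0): B, C, G
  process B: level=0
    B->E: in-degree(E)=0, level(E)=1, enqueue
  process C: level=0
    C->A: in-degree(A)=0, level(A)=1, enqueue
    C->D: in-degree(D)=0, level(D)=1, enqueue
  process G: level=0
    G->F: in-degree(F)=0, level(F)=1, enqueue
  process E: level=1
  process A: level=1
  process D: level=1
  process F: level=1
All levels: A:1, B:0, C:0, D:1, E:1, F:1, G:0
level(A) = 1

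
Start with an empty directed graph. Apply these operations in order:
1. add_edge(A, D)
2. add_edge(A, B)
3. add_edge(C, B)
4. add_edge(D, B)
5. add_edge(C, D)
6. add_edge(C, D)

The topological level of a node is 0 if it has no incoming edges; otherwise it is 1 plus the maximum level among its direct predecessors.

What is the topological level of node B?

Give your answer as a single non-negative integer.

Op 1: add_edge(A, D). Edges now: 1
Op 2: add_edge(A, B). Edges now: 2
Op 3: add_edge(C, B). Edges now: 3
Op 4: add_edge(D, B). Edges now: 4
Op 5: add_edge(C, D). Edges now: 5
Op 6: add_edge(C, D) (duplicate, no change). Edges now: 5
Compute levels (Kahn BFS):
  sources (in-degree 0): A, C
  process A: level=0
    A->B: in-degree(B)=2, level(B)>=1
    A->D: in-degree(D)=1, level(D)>=1
  process C: level=0
    C->B: in-degree(B)=1, level(B)>=1
    C->D: in-degree(D)=0, level(D)=1, enqueue
  process D: level=1
    D->B: in-degree(B)=0, level(B)=2, enqueue
  process B: level=2
All levels: A:0, B:2, C:0, D:1
level(B) = 2

Answer: 2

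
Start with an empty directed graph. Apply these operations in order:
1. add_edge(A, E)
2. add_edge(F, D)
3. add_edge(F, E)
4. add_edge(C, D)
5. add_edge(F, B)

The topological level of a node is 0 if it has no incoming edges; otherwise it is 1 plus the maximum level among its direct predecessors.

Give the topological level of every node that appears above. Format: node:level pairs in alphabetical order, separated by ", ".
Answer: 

Answer: A:0, B:1, C:0, D:1, E:1, F:0

Derivation:
Op 1: add_edge(A, E). Edges now: 1
Op 2: add_edge(F, D). Edges now: 2
Op 3: add_edge(F, E). Edges now: 3
Op 4: add_edge(C, D). Edges now: 4
Op 5: add_edge(F, B). Edges now: 5
Compute levels (Kahn BFS):
  sources (in-degree 0): A, C, F
  process A: level=0
    A->E: in-degree(E)=1, level(E)>=1
  process C: level=0
    C->D: in-degree(D)=1, level(D)>=1
  process F: level=0
    F->B: in-degree(B)=0, level(B)=1, enqueue
    F->D: in-degree(D)=0, level(D)=1, enqueue
    F->E: in-degree(E)=0, level(E)=1, enqueue
  process B: level=1
  process D: level=1
  process E: level=1
All levels: A:0, B:1, C:0, D:1, E:1, F:0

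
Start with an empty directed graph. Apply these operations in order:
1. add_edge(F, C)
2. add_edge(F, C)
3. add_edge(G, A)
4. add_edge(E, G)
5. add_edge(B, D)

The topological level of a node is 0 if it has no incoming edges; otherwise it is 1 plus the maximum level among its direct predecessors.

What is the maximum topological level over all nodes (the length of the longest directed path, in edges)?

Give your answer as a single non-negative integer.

Answer: 2

Derivation:
Op 1: add_edge(F, C). Edges now: 1
Op 2: add_edge(F, C) (duplicate, no change). Edges now: 1
Op 3: add_edge(G, A). Edges now: 2
Op 4: add_edge(E, G). Edges now: 3
Op 5: add_edge(B, D). Edges now: 4
Compute levels (Kahn BFS):
  sources (in-degree 0): B, E, F
  process B: level=0
    B->D: in-degree(D)=0, level(D)=1, enqueue
  process E: level=0
    E->G: in-degree(G)=0, level(G)=1, enqueue
  process F: level=0
    F->C: in-degree(C)=0, level(C)=1, enqueue
  process D: level=1
  process G: level=1
    G->A: in-degree(A)=0, level(A)=2, enqueue
  process C: level=1
  process A: level=2
All levels: A:2, B:0, C:1, D:1, E:0, F:0, G:1
max level = 2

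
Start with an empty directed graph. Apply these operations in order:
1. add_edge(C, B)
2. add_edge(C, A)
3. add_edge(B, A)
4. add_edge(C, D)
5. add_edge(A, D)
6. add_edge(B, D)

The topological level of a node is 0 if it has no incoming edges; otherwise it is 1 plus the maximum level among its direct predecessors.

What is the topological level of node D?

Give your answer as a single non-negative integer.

Answer: 3

Derivation:
Op 1: add_edge(C, B). Edges now: 1
Op 2: add_edge(C, A). Edges now: 2
Op 3: add_edge(B, A). Edges now: 3
Op 4: add_edge(C, D). Edges now: 4
Op 5: add_edge(A, D). Edges now: 5
Op 6: add_edge(B, D). Edges now: 6
Compute levels (Kahn BFS):
  sources (in-degree 0): C
  process C: level=0
    C->A: in-degree(A)=1, level(A)>=1
    C->B: in-degree(B)=0, level(B)=1, enqueue
    C->D: in-degree(D)=2, level(D)>=1
  process B: level=1
    B->A: in-degree(A)=0, level(A)=2, enqueue
    B->D: in-degree(D)=1, level(D)>=2
  process A: level=2
    A->D: in-degree(D)=0, level(D)=3, enqueue
  process D: level=3
All levels: A:2, B:1, C:0, D:3
level(D) = 3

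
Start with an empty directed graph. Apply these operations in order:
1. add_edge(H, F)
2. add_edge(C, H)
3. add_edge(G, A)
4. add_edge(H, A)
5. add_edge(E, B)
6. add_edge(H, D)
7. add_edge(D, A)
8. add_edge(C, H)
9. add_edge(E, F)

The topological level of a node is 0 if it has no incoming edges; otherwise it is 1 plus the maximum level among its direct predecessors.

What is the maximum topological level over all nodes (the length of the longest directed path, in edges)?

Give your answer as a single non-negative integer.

Answer: 3

Derivation:
Op 1: add_edge(H, F). Edges now: 1
Op 2: add_edge(C, H). Edges now: 2
Op 3: add_edge(G, A). Edges now: 3
Op 4: add_edge(H, A). Edges now: 4
Op 5: add_edge(E, B). Edges now: 5
Op 6: add_edge(H, D). Edges now: 6
Op 7: add_edge(D, A). Edges now: 7
Op 8: add_edge(C, H) (duplicate, no change). Edges now: 7
Op 9: add_edge(E, F). Edges now: 8
Compute levels (Kahn BFS):
  sources (in-degree 0): C, E, G
  process C: level=0
    C->H: in-degree(H)=0, level(H)=1, enqueue
  process E: level=0
    E->B: in-degree(B)=0, level(B)=1, enqueue
    E->F: in-degree(F)=1, level(F)>=1
  process G: level=0
    G->A: in-degree(A)=2, level(A)>=1
  process H: level=1
    H->A: in-degree(A)=1, level(A)>=2
    H->D: in-degree(D)=0, level(D)=2, enqueue
    H->F: in-degree(F)=0, level(F)=2, enqueue
  process B: level=1
  process D: level=2
    D->A: in-degree(A)=0, level(A)=3, enqueue
  process F: level=2
  process A: level=3
All levels: A:3, B:1, C:0, D:2, E:0, F:2, G:0, H:1
max level = 3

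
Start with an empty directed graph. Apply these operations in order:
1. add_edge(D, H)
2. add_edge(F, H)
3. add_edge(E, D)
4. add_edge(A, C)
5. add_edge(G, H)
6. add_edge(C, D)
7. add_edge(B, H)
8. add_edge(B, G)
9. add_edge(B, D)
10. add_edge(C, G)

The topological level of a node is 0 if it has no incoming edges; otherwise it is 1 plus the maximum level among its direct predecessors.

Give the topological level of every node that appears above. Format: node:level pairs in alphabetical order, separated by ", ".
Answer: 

Answer: A:0, B:0, C:1, D:2, E:0, F:0, G:2, H:3

Derivation:
Op 1: add_edge(D, H). Edges now: 1
Op 2: add_edge(F, H). Edges now: 2
Op 3: add_edge(E, D). Edges now: 3
Op 4: add_edge(A, C). Edges now: 4
Op 5: add_edge(G, H). Edges now: 5
Op 6: add_edge(C, D). Edges now: 6
Op 7: add_edge(B, H). Edges now: 7
Op 8: add_edge(B, G). Edges now: 8
Op 9: add_edge(B, D). Edges now: 9
Op 10: add_edge(C, G). Edges now: 10
Compute levels (Kahn BFS):
  sources (in-degree 0): A, B, E, F
  process A: level=0
    A->C: in-degree(C)=0, level(C)=1, enqueue
  process B: level=0
    B->D: in-degree(D)=2, level(D)>=1
    B->G: in-degree(G)=1, level(G)>=1
    B->H: in-degree(H)=3, level(H)>=1
  process E: level=0
    E->D: in-degree(D)=1, level(D)>=1
  process F: level=0
    F->H: in-degree(H)=2, level(H)>=1
  process C: level=1
    C->D: in-degree(D)=0, level(D)=2, enqueue
    C->G: in-degree(G)=0, level(G)=2, enqueue
  process D: level=2
    D->H: in-degree(H)=1, level(H)>=3
  process G: level=2
    G->H: in-degree(H)=0, level(H)=3, enqueue
  process H: level=3
All levels: A:0, B:0, C:1, D:2, E:0, F:0, G:2, H:3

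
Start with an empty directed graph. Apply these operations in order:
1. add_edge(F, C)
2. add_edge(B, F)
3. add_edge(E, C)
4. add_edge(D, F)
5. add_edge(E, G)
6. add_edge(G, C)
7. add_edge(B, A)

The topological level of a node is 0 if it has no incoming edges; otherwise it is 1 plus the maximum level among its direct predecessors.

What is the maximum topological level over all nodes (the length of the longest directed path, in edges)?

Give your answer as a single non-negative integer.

Op 1: add_edge(F, C). Edges now: 1
Op 2: add_edge(B, F). Edges now: 2
Op 3: add_edge(E, C). Edges now: 3
Op 4: add_edge(D, F). Edges now: 4
Op 5: add_edge(E, G). Edges now: 5
Op 6: add_edge(G, C). Edges now: 6
Op 7: add_edge(B, A). Edges now: 7
Compute levels (Kahn BFS):
  sources (in-degree 0): B, D, E
  process B: level=0
    B->A: in-degree(A)=0, level(A)=1, enqueue
    B->F: in-degree(F)=1, level(F)>=1
  process D: level=0
    D->F: in-degree(F)=0, level(F)=1, enqueue
  process E: level=0
    E->C: in-degree(C)=2, level(C)>=1
    E->G: in-degree(G)=0, level(G)=1, enqueue
  process A: level=1
  process F: level=1
    F->C: in-degree(C)=1, level(C)>=2
  process G: level=1
    G->C: in-degree(C)=0, level(C)=2, enqueue
  process C: level=2
All levels: A:1, B:0, C:2, D:0, E:0, F:1, G:1
max level = 2

Answer: 2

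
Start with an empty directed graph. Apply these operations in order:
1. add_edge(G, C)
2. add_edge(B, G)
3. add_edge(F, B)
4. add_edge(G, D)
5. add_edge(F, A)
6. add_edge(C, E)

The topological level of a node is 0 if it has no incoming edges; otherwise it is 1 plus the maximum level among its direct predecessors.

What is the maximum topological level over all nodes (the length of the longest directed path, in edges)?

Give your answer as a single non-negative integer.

Answer: 4

Derivation:
Op 1: add_edge(G, C). Edges now: 1
Op 2: add_edge(B, G). Edges now: 2
Op 3: add_edge(F, B). Edges now: 3
Op 4: add_edge(G, D). Edges now: 4
Op 5: add_edge(F, A). Edges now: 5
Op 6: add_edge(C, E). Edges now: 6
Compute levels (Kahn BFS):
  sources (in-degree 0): F
  process F: level=0
    F->A: in-degree(A)=0, level(A)=1, enqueue
    F->B: in-degree(B)=0, level(B)=1, enqueue
  process A: level=1
  process B: level=1
    B->G: in-degree(G)=0, level(G)=2, enqueue
  process G: level=2
    G->C: in-degree(C)=0, level(C)=3, enqueue
    G->D: in-degree(D)=0, level(D)=3, enqueue
  process C: level=3
    C->E: in-degree(E)=0, level(E)=4, enqueue
  process D: level=3
  process E: level=4
All levels: A:1, B:1, C:3, D:3, E:4, F:0, G:2
max level = 4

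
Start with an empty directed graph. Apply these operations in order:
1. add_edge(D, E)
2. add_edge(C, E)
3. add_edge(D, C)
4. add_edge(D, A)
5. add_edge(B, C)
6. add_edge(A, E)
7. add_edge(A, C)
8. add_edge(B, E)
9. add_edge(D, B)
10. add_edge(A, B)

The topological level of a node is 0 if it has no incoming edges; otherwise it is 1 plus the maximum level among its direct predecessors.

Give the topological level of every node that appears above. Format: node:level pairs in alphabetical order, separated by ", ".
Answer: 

Op 1: add_edge(D, E). Edges now: 1
Op 2: add_edge(C, E). Edges now: 2
Op 3: add_edge(D, C). Edges now: 3
Op 4: add_edge(D, A). Edges now: 4
Op 5: add_edge(B, C). Edges now: 5
Op 6: add_edge(A, E). Edges now: 6
Op 7: add_edge(A, C). Edges now: 7
Op 8: add_edge(B, E). Edges now: 8
Op 9: add_edge(D, B). Edges now: 9
Op 10: add_edge(A, B). Edges now: 10
Compute levels (Kahn BFS):
  sources (in-degree 0): D
  process D: level=0
    D->A: in-degree(A)=0, level(A)=1, enqueue
    D->B: in-degree(B)=1, level(B)>=1
    D->C: in-degree(C)=2, level(C)>=1
    D->E: in-degree(E)=3, level(E)>=1
  process A: level=1
    A->B: in-degree(B)=0, level(B)=2, enqueue
    A->C: in-degree(C)=1, level(C)>=2
    A->E: in-degree(E)=2, level(E)>=2
  process B: level=2
    B->C: in-degree(C)=0, level(C)=3, enqueue
    B->E: in-degree(E)=1, level(E)>=3
  process C: level=3
    C->E: in-degree(E)=0, level(E)=4, enqueue
  process E: level=4
All levels: A:1, B:2, C:3, D:0, E:4

Answer: A:1, B:2, C:3, D:0, E:4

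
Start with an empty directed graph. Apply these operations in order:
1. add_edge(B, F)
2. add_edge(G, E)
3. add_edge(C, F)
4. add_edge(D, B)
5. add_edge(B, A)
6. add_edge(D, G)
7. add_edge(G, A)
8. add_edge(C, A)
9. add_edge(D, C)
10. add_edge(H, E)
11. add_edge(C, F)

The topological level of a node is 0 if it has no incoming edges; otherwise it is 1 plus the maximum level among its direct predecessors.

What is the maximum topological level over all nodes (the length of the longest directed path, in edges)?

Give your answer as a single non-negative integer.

Op 1: add_edge(B, F). Edges now: 1
Op 2: add_edge(G, E). Edges now: 2
Op 3: add_edge(C, F). Edges now: 3
Op 4: add_edge(D, B). Edges now: 4
Op 5: add_edge(B, A). Edges now: 5
Op 6: add_edge(D, G). Edges now: 6
Op 7: add_edge(G, A). Edges now: 7
Op 8: add_edge(C, A). Edges now: 8
Op 9: add_edge(D, C). Edges now: 9
Op 10: add_edge(H, E). Edges now: 10
Op 11: add_edge(C, F) (duplicate, no change). Edges now: 10
Compute levels (Kahn BFS):
  sources (in-degree 0): D, H
  process D: level=0
    D->B: in-degree(B)=0, level(B)=1, enqueue
    D->C: in-degree(C)=0, level(C)=1, enqueue
    D->G: in-degree(G)=0, level(G)=1, enqueue
  process H: level=0
    H->E: in-degree(E)=1, level(E)>=1
  process B: level=1
    B->A: in-degree(A)=2, level(A)>=2
    B->F: in-degree(F)=1, level(F)>=2
  process C: level=1
    C->A: in-degree(A)=1, level(A)>=2
    C->F: in-degree(F)=0, level(F)=2, enqueue
  process G: level=1
    G->A: in-degree(A)=0, level(A)=2, enqueue
    G->E: in-degree(E)=0, level(E)=2, enqueue
  process F: level=2
  process A: level=2
  process E: level=2
All levels: A:2, B:1, C:1, D:0, E:2, F:2, G:1, H:0
max level = 2

Answer: 2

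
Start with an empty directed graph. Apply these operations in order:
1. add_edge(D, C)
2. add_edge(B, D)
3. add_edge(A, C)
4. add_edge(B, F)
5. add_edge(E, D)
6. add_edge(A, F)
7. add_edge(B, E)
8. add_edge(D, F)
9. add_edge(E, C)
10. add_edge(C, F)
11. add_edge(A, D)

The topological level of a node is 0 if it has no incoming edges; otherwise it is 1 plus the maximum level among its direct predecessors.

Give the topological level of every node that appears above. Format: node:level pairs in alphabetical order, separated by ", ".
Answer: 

Answer: A:0, B:0, C:3, D:2, E:1, F:4

Derivation:
Op 1: add_edge(D, C). Edges now: 1
Op 2: add_edge(B, D). Edges now: 2
Op 3: add_edge(A, C). Edges now: 3
Op 4: add_edge(B, F). Edges now: 4
Op 5: add_edge(E, D). Edges now: 5
Op 6: add_edge(A, F). Edges now: 6
Op 7: add_edge(B, E). Edges now: 7
Op 8: add_edge(D, F). Edges now: 8
Op 9: add_edge(E, C). Edges now: 9
Op 10: add_edge(C, F). Edges now: 10
Op 11: add_edge(A, D). Edges now: 11
Compute levels (Kahn BFS):
  sources (in-degree 0): A, B
  process A: level=0
    A->C: in-degree(C)=2, level(C)>=1
    A->D: in-degree(D)=2, level(D)>=1
    A->F: in-degree(F)=3, level(F)>=1
  process B: level=0
    B->D: in-degree(D)=1, level(D)>=1
    B->E: in-degree(E)=0, level(E)=1, enqueue
    B->F: in-degree(F)=2, level(F)>=1
  process E: level=1
    E->C: in-degree(C)=1, level(C)>=2
    E->D: in-degree(D)=0, level(D)=2, enqueue
  process D: level=2
    D->C: in-degree(C)=0, level(C)=3, enqueue
    D->F: in-degree(F)=1, level(F)>=3
  process C: level=3
    C->F: in-degree(F)=0, level(F)=4, enqueue
  process F: level=4
All levels: A:0, B:0, C:3, D:2, E:1, F:4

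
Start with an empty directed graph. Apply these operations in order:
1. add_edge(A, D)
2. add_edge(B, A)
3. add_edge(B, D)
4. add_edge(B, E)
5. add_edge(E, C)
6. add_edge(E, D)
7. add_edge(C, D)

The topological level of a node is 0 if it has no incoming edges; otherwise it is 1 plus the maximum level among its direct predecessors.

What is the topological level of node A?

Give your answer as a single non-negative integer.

Op 1: add_edge(A, D). Edges now: 1
Op 2: add_edge(B, A). Edges now: 2
Op 3: add_edge(B, D). Edges now: 3
Op 4: add_edge(B, E). Edges now: 4
Op 5: add_edge(E, C). Edges now: 5
Op 6: add_edge(E, D). Edges now: 6
Op 7: add_edge(C, D). Edges now: 7
Compute levels (Kahn BFS):
  sources (in-degree 0): B
  process B: level=0
    B->A: in-degree(A)=0, level(A)=1, enqueue
    B->D: in-degree(D)=3, level(D)>=1
    B->E: in-degree(E)=0, level(E)=1, enqueue
  process A: level=1
    A->D: in-degree(D)=2, level(D)>=2
  process E: level=1
    E->C: in-degree(C)=0, level(C)=2, enqueue
    E->D: in-degree(D)=1, level(D)>=2
  process C: level=2
    C->D: in-degree(D)=0, level(D)=3, enqueue
  process D: level=3
All levels: A:1, B:0, C:2, D:3, E:1
level(A) = 1

Answer: 1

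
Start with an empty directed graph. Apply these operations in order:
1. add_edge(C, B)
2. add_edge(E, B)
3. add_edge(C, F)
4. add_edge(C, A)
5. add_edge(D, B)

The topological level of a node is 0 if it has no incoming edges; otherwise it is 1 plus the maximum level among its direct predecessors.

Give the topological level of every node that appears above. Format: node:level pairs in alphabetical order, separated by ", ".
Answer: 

Answer: A:1, B:1, C:0, D:0, E:0, F:1

Derivation:
Op 1: add_edge(C, B). Edges now: 1
Op 2: add_edge(E, B). Edges now: 2
Op 3: add_edge(C, F). Edges now: 3
Op 4: add_edge(C, A). Edges now: 4
Op 5: add_edge(D, B). Edges now: 5
Compute levels (Kahn BFS):
  sources (in-degree 0): C, D, E
  process C: level=0
    C->A: in-degree(A)=0, level(A)=1, enqueue
    C->B: in-degree(B)=2, level(B)>=1
    C->F: in-degree(F)=0, level(F)=1, enqueue
  process D: level=0
    D->B: in-degree(B)=1, level(B)>=1
  process E: level=0
    E->B: in-degree(B)=0, level(B)=1, enqueue
  process A: level=1
  process F: level=1
  process B: level=1
All levels: A:1, B:1, C:0, D:0, E:0, F:1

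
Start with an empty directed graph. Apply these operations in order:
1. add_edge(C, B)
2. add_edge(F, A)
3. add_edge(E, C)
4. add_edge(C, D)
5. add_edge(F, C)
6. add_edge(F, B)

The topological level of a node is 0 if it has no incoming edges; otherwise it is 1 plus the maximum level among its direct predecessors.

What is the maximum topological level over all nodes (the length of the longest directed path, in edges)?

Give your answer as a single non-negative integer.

Answer: 2

Derivation:
Op 1: add_edge(C, B). Edges now: 1
Op 2: add_edge(F, A). Edges now: 2
Op 3: add_edge(E, C). Edges now: 3
Op 4: add_edge(C, D). Edges now: 4
Op 5: add_edge(F, C). Edges now: 5
Op 6: add_edge(F, B). Edges now: 6
Compute levels (Kahn BFS):
  sources (in-degree 0): E, F
  process E: level=0
    E->C: in-degree(C)=1, level(C)>=1
  process F: level=0
    F->A: in-degree(A)=0, level(A)=1, enqueue
    F->B: in-degree(B)=1, level(B)>=1
    F->C: in-degree(C)=0, level(C)=1, enqueue
  process A: level=1
  process C: level=1
    C->B: in-degree(B)=0, level(B)=2, enqueue
    C->D: in-degree(D)=0, level(D)=2, enqueue
  process B: level=2
  process D: level=2
All levels: A:1, B:2, C:1, D:2, E:0, F:0
max level = 2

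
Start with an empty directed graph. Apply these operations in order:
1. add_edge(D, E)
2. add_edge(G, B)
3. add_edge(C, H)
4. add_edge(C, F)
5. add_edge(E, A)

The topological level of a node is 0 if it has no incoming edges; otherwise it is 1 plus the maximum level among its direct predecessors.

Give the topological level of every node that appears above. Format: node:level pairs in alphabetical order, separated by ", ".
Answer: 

Answer: A:2, B:1, C:0, D:0, E:1, F:1, G:0, H:1

Derivation:
Op 1: add_edge(D, E). Edges now: 1
Op 2: add_edge(G, B). Edges now: 2
Op 3: add_edge(C, H). Edges now: 3
Op 4: add_edge(C, F). Edges now: 4
Op 5: add_edge(E, A). Edges now: 5
Compute levels (Kahn BFS):
  sources (in-degree 0): C, D, G
  process C: level=0
    C->F: in-degree(F)=0, level(F)=1, enqueue
    C->H: in-degree(H)=0, level(H)=1, enqueue
  process D: level=0
    D->E: in-degree(E)=0, level(E)=1, enqueue
  process G: level=0
    G->B: in-degree(B)=0, level(B)=1, enqueue
  process F: level=1
  process H: level=1
  process E: level=1
    E->A: in-degree(A)=0, level(A)=2, enqueue
  process B: level=1
  process A: level=2
All levels: A:2, B:1, C:0, D:0, E:1, F:1, G:0, H:1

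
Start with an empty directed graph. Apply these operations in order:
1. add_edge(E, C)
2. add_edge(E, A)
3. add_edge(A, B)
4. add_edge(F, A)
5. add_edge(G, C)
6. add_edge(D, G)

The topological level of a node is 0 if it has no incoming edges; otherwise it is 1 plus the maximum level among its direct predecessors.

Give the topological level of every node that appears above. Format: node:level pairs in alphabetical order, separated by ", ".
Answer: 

Op 1: add_edge(E, C). Edges now: 1
Op 2: add_edge(E, A). Edges now: 2
Op 3: add_edge(A, B). Edges now: 3
Op 4: add_edge(F, A). Edges now: 4
Op 5: add_edge(G, C). Edges now: 5
Op 6: add_edge(D, G). Edges now: 6
Compute levels (Kahn BFS):
  sources (in-degree 0): D, E, F
  process D: level=0
    D->G: in-degree(G)=0, level(G)=1, enqueue
  process E: level=0
    E->A: in-degree(A)=1, level(A)>=1
    E->C: in-degree(C)=1, level(C)>=1
  process F: level=0
    F->A: in-degree(A)=0, level(A)=1, enqueue
  process G: level=1
    G->C: in-degree(C)=0, level(C)=2, enqueue
  process A: level=1
    A->B: in-degree(B)=0, level(B)=2, enqueue
  process C: level=2
  process B: level=2
All levels: A:1, B:2, C:2, D:0, E:0, F:0, G:1

Answer: A:1, B:2, C:2, D:0, E:0, F:0, G:1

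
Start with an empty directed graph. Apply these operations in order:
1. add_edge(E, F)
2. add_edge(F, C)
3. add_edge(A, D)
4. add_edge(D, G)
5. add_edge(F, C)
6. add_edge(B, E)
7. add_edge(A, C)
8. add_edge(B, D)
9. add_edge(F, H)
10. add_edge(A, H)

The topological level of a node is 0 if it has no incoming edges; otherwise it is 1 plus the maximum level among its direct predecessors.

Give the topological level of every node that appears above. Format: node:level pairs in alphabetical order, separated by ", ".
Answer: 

Op 1: add_edge(E, F). Edges now: 1
Op 2: add_edge(F, C). Edges now: 2
Op 3: add_edge(A, D). Edges now: 3
Op 4: add_edge(D, G). Edges now: 4
Op 5: add_edge(F, C) (duplicate, no change). Edges now: 4
Op 6: add_edge(B, E). Edges now: 5
Op 7: add_edge(A, C). Edges now: 6
Op 8: add_edge(B, D). Edges now: 7
Op 9: add_edge(F, H). Edges now: 8
Op 10: add_edge(A, H). Edges now: 9
Compute levels (Kahn BFS):
  sources (in-degree 0): A, B
  process A: level=0
    A->C: in-degree(C)=1, level(C)>=1
    A->D: in-degree(D)=1, level(D)>=1
    A->H: in-degree(H)=1, level(H)>=1
  process B: level=0
    B->D: in-degree(D)=0, level(D)=1, enqueue
    B->E: in-degree(E)=0, level(E)=1, enqueue
  process D: level=1
    D->G: in-degree(G)=0, level(G)=2, enqueue
  process E: level=1
    E->F: in-degree(F)=0, level(F)=2, enqueue
  process G: level=2
  process F: level=2
    F->C: in-degree(C)=0, level(C)=3, enqueue
    F->H: in-degree(H)=0, level(H)=3, enqueue
  process C: level=3
  process H: level=3
All levels: A:0, B:0, C:3, D:1, E:1, F:2, G:2, H:3

Answer: A:0, B:0, C:3, D:1, E:1, F:2, G:2, H:3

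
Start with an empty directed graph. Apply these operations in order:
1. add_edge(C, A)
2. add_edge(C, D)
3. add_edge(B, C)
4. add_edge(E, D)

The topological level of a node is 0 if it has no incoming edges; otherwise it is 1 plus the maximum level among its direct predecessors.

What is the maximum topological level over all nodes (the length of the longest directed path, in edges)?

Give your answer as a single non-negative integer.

Op 1: add_edge(C, A). Edges now: 1
Op 2: add_edge(C, D). Edges now: 2
Op 3: add_edge(B, C). Edges now: 3
Op 4: add_edge(E, D). Edges now: 4
Compute levels (Kahn BFS):
  sources (in-degree 0): B, E
  process B: level=0
    B->C: in-degree(C)=0, level(C)=1, enqueue
  process E: level=0
    E->D: in-degree(D)=1, level(D)>=1
  process C: level=1
    C->A: in-degree(A)=0, level(A)=2, enqueue
    C->D: in-degree(D)=0, level(D)=2, enqueue
  process A: level=2
  process D: level=2
All levels: A:2, B:0, C:1, D:2, E:0
max level = 2

Answer: 2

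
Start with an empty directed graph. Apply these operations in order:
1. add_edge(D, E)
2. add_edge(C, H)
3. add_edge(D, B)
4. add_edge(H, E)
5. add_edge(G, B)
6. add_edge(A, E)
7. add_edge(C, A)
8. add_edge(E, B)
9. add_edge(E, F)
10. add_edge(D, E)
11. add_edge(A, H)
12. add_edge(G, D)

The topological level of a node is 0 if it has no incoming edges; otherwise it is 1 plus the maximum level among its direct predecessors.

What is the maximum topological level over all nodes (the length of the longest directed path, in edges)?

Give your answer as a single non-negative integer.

Answer: 4

Derivation:
Op 1: add_edge(D, E). Edges now: 1
Op 2: add_edge(C, H). Edges now: 2
Op 3: add_edge(D, B). Edges now: 3
Op 4: add_edge(H, E). Edges now: 4
Op 5: add_edge(G, B). Edges now: 5
Op 6: add_edge(A, E). Edges now: 6
Op 7: add_edge(C, A). Edges now: 7
Op 8: add_edge(E, B). Edges now: 8
Op 9: add_edge(E, F). Edges now: 9
Op 10: add_edge(D, E) (duplicate, no change). Edges now: 9
Op 11: add_edge(A, H). Edges now: 10
Op 12: add_edge(G, D). Edges now: 11
Compute levels (Kahn BFS):
  sources (in-degree 0): C, G
  process C: level=0
    C->A: in-degree(A)=0, level(A)=1, enqueue
    C->H: in-degree(H)=1, level(H)>=1
  process G: level=0
    G->B: in-degree(B)=2, level(B)>=1
    G->D: in-degree(D)=0, level(D)=1, enqueue
  process A: level=1
    A->E: in-degree(E)=2, level(E)>=2
    A->H: in-degree(H)=0, level(H)=2, enqueue
  process D: level=1
    D->B: in-degree(B)=1, level(B)>=2
    D->E: in-degree(E)=1, level(E)>=2
  process H: level=2
    H->E: in-degree(E)=0, level(E)=3, enqueue
  process E: level=3
    E->B: in-degree(B)=0, level(B)=4, enqueue
    E->F: in-degree(F)=0, level(F)=4, enqueue
  process B: level=4
  process F: level=4
All levels: A:1, B:4, C:0, D:1, E:3, F:4, G:0, H:2
max level = 4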